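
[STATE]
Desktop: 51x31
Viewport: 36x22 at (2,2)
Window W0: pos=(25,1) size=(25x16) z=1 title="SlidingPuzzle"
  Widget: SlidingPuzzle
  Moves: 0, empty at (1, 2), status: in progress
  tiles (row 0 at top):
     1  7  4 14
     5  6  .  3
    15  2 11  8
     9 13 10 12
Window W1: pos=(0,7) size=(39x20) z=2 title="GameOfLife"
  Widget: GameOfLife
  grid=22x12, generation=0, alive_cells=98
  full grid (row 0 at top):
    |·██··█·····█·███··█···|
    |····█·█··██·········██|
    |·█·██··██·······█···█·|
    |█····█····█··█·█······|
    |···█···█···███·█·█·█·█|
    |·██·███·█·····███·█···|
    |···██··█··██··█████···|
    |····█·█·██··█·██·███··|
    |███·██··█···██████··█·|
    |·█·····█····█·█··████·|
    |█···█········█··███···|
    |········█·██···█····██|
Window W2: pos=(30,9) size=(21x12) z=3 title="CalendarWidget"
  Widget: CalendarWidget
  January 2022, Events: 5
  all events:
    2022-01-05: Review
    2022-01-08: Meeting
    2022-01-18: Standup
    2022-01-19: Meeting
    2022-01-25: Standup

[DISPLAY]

                       ┃ SlidingPuzz
                       ┠────────────
                       ┃┌────┬────┬─
                       ┃│  1 │  7 │ 
                       ┃├────┼────┼─
━━━━━━━━━━━━━━━━━━━━━━━━━━━━━━━━━━━━
GameOfLife                          
────────────────────────────┏━━━━━━━
en: 0                       ┃ Calend
██··█·····█·███··█···       ┠───────
···█·█··██·········██       ┃    Jan
█·██··██·······█···█·       ┃Mo Tu W
····█····█··█·█······       ┃       
··█···█···███·█·█·█·█       ┃ 3  4  
██·███·█·····███·█···       ┃10 11 1
··██··█··██··█████···       ┃17 18* 
···█·█·██··█·██·███··       ┃24 25* 
██·██··█···██████··█·       ┃31     
█·····█····█·█··████·       ┗━━━━━━━
···█········█··███···               
·······█·██···█····██               
                                    


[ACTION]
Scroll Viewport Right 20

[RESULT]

          ┃ SlidingPuzzle         ┃ 
          ┠───────────────────────┨ 
          ┃┌────┬────┬────┬────┐  ┃ 
          ┃│  1 │  7 │  4 │ 14 │  ┃ 
          ┃├────┼────┼────┼────┤  ┃ 
━━━━━━━━━━━━━━━━━━━━━━━┓  │  3 │  ┃ 
                       ┃──┼────┤  ┃ 
───────────────┏━━━━━━━━━━━━━━━━━━━┓
               ┃ CalendarWidget    ┃
██··█···       ┠───────────────────┨
······██       ┃    January 2022   ┃
··█···█·       ┃Mo Tu We Th Fr Sa S┃
·█······       ┃                1  ┃
·█·█·█·█       ┃ 3  4  5*  6  7  8*┃
███·█···       ┃10 11 12 13 14 15 1┃
█████···       ┃17 18* 19* 20 21 22┃
██·███··       ┃24 25* 26 27 28 29 ┃
████··█·       ┃31                 ┃
█··████·       ┗━━━━━━━━━━━━━━━━━━━┛
··███···               ┃            
·█····██               ┃            
                       ┃            


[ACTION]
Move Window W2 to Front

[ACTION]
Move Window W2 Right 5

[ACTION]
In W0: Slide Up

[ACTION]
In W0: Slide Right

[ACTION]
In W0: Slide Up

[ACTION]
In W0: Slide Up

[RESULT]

          ┃ SlidingPuzzle         ┃ 
          ┠───────────────────────┨ 
          ┃┌────┬────┬────┬────┐  ┃ 
          ┃│  1 │  7 │  4 │ 14 │  ┃ 
          ┃├────┼────┼────┼────┤  ┃ 
━━━━━━━━━━━━━━━━━━━━━━━┓1 │  3 │  ┃ 
                       ┃──┼────┤  ┃ 
───────────────┏━━━━━━━━━━━━━━━━━━━┓
               ┃ CalendarWidget    ┃
██··█···       ┠───────────────────┨
······██       ┃    January 2022   ┃
··█···█·       ┃Mo Tu We Th Fr Sa S┃
·█······       ┃                1  ┃
·█·█·█·█       ┃ 3  4  5*  6  7  8*┃
███·█···       ┃10 11 12 13 14 15 1┃
█████···       ┃17 18* 19* 20 21 22┃
██·███··       ┃24 25* 26 27 28 29 ┃
████··█·       ┃31                 ┃
█··████·       ┗━━━━━━━━━━━━━━━━━━━┛
··███···               ┃            
·█····██               ┃            
                       ┃            


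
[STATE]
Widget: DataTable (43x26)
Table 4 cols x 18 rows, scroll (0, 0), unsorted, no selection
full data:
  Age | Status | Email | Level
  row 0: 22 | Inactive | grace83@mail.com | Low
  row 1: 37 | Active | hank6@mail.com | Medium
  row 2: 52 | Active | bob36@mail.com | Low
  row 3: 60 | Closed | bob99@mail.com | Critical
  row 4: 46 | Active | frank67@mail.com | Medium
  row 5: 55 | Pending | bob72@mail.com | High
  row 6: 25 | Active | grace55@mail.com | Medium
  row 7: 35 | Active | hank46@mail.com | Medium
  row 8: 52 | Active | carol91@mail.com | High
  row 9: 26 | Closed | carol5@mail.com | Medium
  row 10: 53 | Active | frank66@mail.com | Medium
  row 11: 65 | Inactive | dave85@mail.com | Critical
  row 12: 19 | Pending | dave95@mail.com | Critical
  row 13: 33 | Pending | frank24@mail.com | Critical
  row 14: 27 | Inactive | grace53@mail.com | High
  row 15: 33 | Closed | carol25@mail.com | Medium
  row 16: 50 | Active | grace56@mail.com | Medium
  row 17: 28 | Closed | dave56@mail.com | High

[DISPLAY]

Age│Status  │Email           │Level        
───┼────────┼────────────────┼────────     
22 │Inactive│grace83@mail.com│Low          
37 │Active  │hank6@mail.com  │Medium       
52 │Active  │bob36@mail.com  │Low          
60 │Closed  │bob99@mail.com  │Critical     
46 │Active  │frank67@mail.com│Medium       
55 │Pending │bob72@mail.com  │High         
25 │Active  │grace55@mail.com│Medium       
35 │Active  │hank46@mail.com │Medium       
52 │Active  │carol91@mail.com│High         
26 │Closed  │carol5@mail.com │Medium       
53 │Active  │frank66@mail.com│Medium       
65 │Inactive│dave85@mail.com │Critical     
19 │Pending │dave95@mail.com │Critical     
33 │Pending │frank24@mail.com│Critical     
27 │Inactive│grace53@mail.com│High         
33 │Closed  │carol25@mail.com│Medium       
50 │Active  │grace56@mail.com│Medium       
28 │Closed  │dave56@mail.com │High         
                                           
                                           
                                           
                                           
                                           
                                           


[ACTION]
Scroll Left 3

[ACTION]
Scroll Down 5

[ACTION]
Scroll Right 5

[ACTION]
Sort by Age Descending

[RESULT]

Ag▼│Status  │Email           │Level        
───┼────────┼────────────────┼────────     
65 │Inactive│dave85@mail.com │Critical     
60 │Closed  │bob99@mail.com  │Critical     
55 │Pending │bob72@mail.com  │High         
53 │Active  │frank66@mail.com│Medium       
52 │Active  │bob36@mail.com  │Low          
52 │Active  │carol91@mail.com│High         
50 │Active  │grace56@mail.com│Medium       
46 │Active  │frank67@mail.com│Medium       
37 │Active  │hank6@mail.com  │Medium       
35 │Active  │hank46@mail.com │Medium       
33 │Pending │frank24@mail.com│Critical     
33 │Closed  │carol25@mail.com│Medium       
28 │Closed  │dave56@mail.com │High         
27 │Inactive│grace53@mail.com│High         
26 │Closed  │carol5@mail.com │Medium       
25 │Active  │grace55@mail.com│Medium       
22 │Inactive│grace83@mail.com│Low          
19 │Pending │dave95@mail.com │Critical     
                                           
                                           
                                           
                                           
                                           
                                           


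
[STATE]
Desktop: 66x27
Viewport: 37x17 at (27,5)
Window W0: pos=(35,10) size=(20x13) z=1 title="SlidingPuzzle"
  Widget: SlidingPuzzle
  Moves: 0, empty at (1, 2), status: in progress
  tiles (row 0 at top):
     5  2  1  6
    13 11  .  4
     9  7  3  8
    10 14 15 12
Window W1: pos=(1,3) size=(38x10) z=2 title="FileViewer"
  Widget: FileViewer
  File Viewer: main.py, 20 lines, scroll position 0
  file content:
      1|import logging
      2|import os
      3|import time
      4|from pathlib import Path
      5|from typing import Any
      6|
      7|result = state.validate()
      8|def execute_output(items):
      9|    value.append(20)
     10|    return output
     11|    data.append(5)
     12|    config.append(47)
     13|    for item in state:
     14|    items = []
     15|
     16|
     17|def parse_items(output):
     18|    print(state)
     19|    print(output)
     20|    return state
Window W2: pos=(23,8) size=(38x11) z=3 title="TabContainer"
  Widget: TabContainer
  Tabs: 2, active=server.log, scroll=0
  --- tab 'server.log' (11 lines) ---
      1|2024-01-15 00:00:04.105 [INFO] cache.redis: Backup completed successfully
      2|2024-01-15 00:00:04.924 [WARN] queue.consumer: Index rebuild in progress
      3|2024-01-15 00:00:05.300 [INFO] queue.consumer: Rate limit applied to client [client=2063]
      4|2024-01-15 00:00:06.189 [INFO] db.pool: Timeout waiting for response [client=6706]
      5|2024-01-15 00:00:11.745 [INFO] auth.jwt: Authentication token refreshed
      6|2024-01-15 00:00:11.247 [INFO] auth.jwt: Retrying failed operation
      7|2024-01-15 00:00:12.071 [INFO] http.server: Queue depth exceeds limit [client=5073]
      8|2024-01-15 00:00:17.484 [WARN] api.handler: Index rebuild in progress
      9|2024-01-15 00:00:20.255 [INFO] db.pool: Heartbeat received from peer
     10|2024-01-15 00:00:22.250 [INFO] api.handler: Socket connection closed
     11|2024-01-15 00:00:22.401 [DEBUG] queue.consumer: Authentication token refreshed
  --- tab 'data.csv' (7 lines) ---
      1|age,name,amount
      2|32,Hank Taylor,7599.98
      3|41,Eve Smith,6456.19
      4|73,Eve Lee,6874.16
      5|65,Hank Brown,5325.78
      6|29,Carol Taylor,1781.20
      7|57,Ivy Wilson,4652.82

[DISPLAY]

───────────┨                         
          ▲┃                         
          █┃                         
━━━━━━━━━━━━━━━━━━━━━━━━━━━━━━━━━┓   
bContainer                       ┃   
─────────────────────────────────┨   
rver.log]│ data.csv              ┃   
─────────────────────────────────┃   
4-01-15 00:00:04.105 [INFO] cache┃   
4-01-15 00:00:04.924 [WARN] queue┃   
4-01-15 00:00:05.300 [INFO] queue┃   
4-01-15 00:00:06.189 [INFO] db.po┃   
4-01-15 00:00:11.745 [INFO] auth.┃   
━━━━━━━━━━━━━━━━━━━━━━━━━━━━━━━━━┛   
        ┃├────┼────┼────┼──┃         
        ┃│ 10 │ 14 │ 15 │ 1┃         
        ┃└────┴────┴────┴──┃         


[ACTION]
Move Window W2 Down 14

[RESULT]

───────────┨                         
          ▲┃                         
          █┃                         
          ░┃                         
          ░┃                         
          ░┃━━━━━━━━━━━━━━━┓         
          ▼┃idingPuzzle    ┃         
━━━━━━━━━━━┛───────────────┨         
        ┃┌────┬────┬────┬──┃         
        ┃│  5 │  2 │  1 │  ┃         
        ┃├────┼────┼────┼──┃         
━━━━━━━━━━━━━━━━━━━━━━━━━━━━━━━━━┓   
bContainer                       ┃   
─────────────────────────────────┨   
rver.log]│ data.csv              ┃   
─────────────────────────────────┃   
4-01-15 00:00:04.105 [INFO] cache┃   


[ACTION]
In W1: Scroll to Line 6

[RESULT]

───────────┨                         
          ▲┃                         
          ░┃                         
:         █┃                         
          ░┃                         
          ░┃━━━━━━━━━━━━━━━┓         
          ▼┃idingPuzzle    ┃         
━━━━━━━━━━━┛───────────────┨         
        ┃┌────┬────┬────┬──┃         
        ┃│  5 │  2 │  1 │  ┃         
        ┃├────┼────┼────┼──┃         
━━━━━━━━━━━━━━━━━━━━━━━━━━━━━━━━━┓   
bContainer                       ┃   
─────────────────────────────────┨   
rver.log]│ data.csv              ┃   
─────────────────────────────────┃   
4-01-15 00:00:04.105 [INFO] cache┃   


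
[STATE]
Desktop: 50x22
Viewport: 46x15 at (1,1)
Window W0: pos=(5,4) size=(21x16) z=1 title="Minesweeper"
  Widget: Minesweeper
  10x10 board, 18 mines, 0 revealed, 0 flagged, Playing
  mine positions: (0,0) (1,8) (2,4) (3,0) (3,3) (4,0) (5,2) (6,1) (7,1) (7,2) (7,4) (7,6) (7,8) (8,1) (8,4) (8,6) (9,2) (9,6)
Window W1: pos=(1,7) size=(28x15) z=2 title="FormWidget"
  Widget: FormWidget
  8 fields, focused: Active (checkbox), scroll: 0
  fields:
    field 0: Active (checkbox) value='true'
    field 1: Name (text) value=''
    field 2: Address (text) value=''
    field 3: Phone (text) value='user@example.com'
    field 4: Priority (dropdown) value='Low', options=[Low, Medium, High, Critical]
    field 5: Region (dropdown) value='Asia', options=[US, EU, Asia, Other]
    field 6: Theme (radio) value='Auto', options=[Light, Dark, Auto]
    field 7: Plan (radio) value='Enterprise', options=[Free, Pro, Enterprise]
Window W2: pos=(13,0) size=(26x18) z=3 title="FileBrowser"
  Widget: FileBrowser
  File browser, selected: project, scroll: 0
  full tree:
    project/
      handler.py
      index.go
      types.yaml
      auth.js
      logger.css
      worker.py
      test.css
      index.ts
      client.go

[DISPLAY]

            ┃ FileBrowser            ┃        
            ┠────────────────────────┨        
            ┃> [-] project/          ┃        
    ┏━━━━━━━┃    handler.py          ┃        
    ┃ Minesw┃    index.go            ┃        
    ┠───────┃    types.yaml          ┃        
┏━━━━━━━━━━━┃    auth.js             ┃        
┃ FormWidget┃    logger.css          ┃        
┠───────────┃    worker.py           ┃        
┃> Active:  ┃    test.css            ┃        
┃  Name:    ┃    index.ts            ┃        
┃  Address: ┃    client.go           ┃        
┃  Phone:   ┃                        ┃        
┃  Priority:┃                        ┃        
┃  Region:  ┃                        ┃        


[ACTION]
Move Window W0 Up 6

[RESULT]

    ┃ Minesw┃ FileBrowser            ┃        
    ┠───────┠────────────────────────┨        
    ┃■■■■■■■┃> [-] project/          ┃        
    ┃■■■■■■■┃    handler.py          ┃        
    ┃■■■■■■■┃    index.go            ┃        
    ┃■■■■■■■┃    types.yaml          ┃        
┏━━━━━━━━━━━┃    auth.js             ┃        
┃ FormWidget┃    logger.css          ┃        
┠───────────┃    worker.py           ┃        
┃> Active:  ┃    test.css            ┃        
┃  Name:    ┃    index.ts            ┃        
┃  Address: ┃    client.go           ┃        
┃  Phone:   ┃                        ┃        
┃  Priority:┃                        ┃        
┃  Region:  ┃                        ┃        


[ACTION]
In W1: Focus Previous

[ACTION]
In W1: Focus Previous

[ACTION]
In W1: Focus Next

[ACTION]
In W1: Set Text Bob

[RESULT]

    ┃ Minesw┃ FileBrowser            ┃        
    ┠───────┠────────────────────────┨        
    ┃■■■■■■■┃> [-] project/          ┃        
    ┃■■■■■■■┃    handler.py          ┃        
    ┃■■■■■■■┃    index.go            ┃        
    ┃■■■■■■■┃    types.yaml          ┃        
┏━━━━━━━━━━━┃    auth.js             ┃        
┃ FormWidget┃    logger.css          ┃        
┠───────────┃    worker.py           ┃        
┃  Active:  ┃    test.css            ┃        
┃  Name:    ┃    index.ts            ┃        
┃  Address: ┃    client.go           ┃        
┃  Phone:   ┃                        ┃        
┃  Priority:┃                        ┃        
┃  Region:  ┃                        ┃        


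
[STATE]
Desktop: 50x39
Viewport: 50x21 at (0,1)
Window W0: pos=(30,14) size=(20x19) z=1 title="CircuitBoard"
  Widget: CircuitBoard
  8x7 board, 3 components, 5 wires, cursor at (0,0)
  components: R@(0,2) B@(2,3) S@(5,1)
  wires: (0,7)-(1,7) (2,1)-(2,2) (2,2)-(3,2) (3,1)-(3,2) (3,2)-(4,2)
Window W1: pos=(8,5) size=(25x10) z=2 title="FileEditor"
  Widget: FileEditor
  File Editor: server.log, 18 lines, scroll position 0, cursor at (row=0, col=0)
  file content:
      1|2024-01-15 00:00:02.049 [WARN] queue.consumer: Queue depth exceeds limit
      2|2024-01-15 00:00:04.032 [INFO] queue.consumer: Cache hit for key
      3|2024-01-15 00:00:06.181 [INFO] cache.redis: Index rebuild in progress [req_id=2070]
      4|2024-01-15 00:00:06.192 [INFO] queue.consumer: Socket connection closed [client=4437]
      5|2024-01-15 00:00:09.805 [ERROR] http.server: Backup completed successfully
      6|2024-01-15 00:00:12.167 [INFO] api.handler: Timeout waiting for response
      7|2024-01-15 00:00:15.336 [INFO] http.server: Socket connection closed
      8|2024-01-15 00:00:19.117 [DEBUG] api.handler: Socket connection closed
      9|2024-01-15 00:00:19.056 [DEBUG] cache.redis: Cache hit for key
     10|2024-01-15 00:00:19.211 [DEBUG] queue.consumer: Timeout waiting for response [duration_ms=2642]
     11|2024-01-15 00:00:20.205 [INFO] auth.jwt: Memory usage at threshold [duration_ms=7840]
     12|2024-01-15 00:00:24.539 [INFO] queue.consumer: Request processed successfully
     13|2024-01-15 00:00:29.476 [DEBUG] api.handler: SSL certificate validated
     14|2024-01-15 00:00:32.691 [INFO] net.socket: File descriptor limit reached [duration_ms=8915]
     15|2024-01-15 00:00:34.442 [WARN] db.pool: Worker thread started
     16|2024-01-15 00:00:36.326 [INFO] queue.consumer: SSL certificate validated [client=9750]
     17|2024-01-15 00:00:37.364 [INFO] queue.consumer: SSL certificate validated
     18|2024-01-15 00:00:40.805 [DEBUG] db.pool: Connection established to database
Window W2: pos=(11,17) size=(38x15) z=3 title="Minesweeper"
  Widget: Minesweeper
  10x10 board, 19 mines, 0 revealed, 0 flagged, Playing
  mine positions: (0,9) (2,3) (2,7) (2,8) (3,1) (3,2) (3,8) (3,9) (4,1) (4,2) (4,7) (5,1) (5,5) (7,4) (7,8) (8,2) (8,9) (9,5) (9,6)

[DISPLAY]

                                                  
                                                  
                                                  
                                                  
        ┏━━━━━━━━━━━━━━━━━━━━━━━┓                 
        ┃ FileEditor            ┃                 
        ┠───────────────────────┨                 
        ┃█024-01-15 00:00:02.04▲┃                 
        ┃2024-01-15 00:00:04.03█┃                 
        ┃2024-01-15 00:00:06.18░┃                 
        ┃2024-01-15 00:00:06.19░┃                 
        ┃2024-01-15 00:00:09.80░┃                 
        ┃2024-01-15 00:00:12.16▼┃                 
        ┗━━━━━━━━━━━━━━━━━━━━━━━┛━━━━━━━━━━━━━━━━┓
                              ┃ CircuitBoard     ┃
                              ┠──────────────────┨
           ┏━━━━━━━━━━━━━━━━━━━━━━━━━━━━━━━━━━━━┓┃
           ┃ Minesweeper                        ┃┃
           ┠────────────────────────────────────┨┃
           ┃■■■■■■■■■■                          ┃┃
           ┃■■■■■■■■■■                          ┃┃


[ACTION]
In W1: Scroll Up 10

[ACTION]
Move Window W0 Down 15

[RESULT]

                                                  
                                                  
                                                  
                                                  
        ┏━━━━━━━━━━━━━━━━━━━━━━━┓                 
        ┃ FileEditor            ┃                 
        ┠───────────────────────┨                 
        ┃█024-01-15 00:00:02.04▲┃                 
        ┃2024-01-15 00:00:04.03█┃                 
        ┃2024-01-15 00:00:06.18░┃                 
        ┃2024-01-15 00:00:06.19░┃                 
        ┃2024-01-15 00:00:09.80░┃                 
        ┃2024-01-15 00:00:12.16▼┃                 
        ┗━━━━━━━━━━━━━━━━━━━━━━━┛                 
                                                  
                                                  
           ┏━━━━━━━━━━━━━━━━━━━━━━━━━━━━━━━━━━━━┓ 
           ┃ Minesweeper                        ┃ 
           ┠────────────────────────────────────┨ 
           ┃■■■■■■■■■■                          ┃┓
           ┃■■■■■■■■■■                          ┃┃


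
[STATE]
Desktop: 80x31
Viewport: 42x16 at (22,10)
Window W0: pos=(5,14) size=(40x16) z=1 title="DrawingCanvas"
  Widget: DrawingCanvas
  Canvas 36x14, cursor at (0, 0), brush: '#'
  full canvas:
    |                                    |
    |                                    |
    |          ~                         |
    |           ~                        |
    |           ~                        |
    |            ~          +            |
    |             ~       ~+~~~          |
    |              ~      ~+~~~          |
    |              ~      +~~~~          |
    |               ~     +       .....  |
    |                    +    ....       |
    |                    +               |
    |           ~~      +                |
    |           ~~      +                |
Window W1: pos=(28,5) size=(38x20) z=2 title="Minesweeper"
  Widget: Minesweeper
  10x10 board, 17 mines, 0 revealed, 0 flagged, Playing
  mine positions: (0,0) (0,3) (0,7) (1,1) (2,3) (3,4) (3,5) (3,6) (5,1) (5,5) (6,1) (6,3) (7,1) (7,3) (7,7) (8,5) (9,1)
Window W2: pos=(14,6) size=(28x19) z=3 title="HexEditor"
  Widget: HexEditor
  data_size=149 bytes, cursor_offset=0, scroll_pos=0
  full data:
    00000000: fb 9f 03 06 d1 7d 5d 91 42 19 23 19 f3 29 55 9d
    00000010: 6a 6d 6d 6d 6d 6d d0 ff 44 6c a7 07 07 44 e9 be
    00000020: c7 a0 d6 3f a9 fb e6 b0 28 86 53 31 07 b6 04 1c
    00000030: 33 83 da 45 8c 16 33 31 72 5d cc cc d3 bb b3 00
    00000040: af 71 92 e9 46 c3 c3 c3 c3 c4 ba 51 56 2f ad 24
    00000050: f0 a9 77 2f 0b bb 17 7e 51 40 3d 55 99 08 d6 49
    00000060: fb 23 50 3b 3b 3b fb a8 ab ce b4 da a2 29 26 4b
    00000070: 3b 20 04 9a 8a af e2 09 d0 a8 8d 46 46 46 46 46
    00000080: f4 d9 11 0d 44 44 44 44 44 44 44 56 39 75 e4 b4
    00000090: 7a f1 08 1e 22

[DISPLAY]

0  6a 6d 6d 6d 6d 6┃                      
0  c7 a0 d6 3f a9 f┃                      
0  33 83 da 45 8c 1┃                      
0  af 71 92 e9 46 c┃                      
0  f0 a9 77 2f 0b b┃                      
0  fb 23 50 3b 3b 3┃                      
0  3b 20 04 9a 8a a┃                      
0  f4 d9 11 0d 44 4┃                      
0  7a f1 08 1e 22  ┃                      
                   ┃                      
                   ┃                      
                   ┃                      
                   ┃                      
                   ┃                      
━━━━━━━━━━━━━━━━━━━┛━━━━━━━━━━━━━━━━━━━━━━
     +~~~~            ┃                   


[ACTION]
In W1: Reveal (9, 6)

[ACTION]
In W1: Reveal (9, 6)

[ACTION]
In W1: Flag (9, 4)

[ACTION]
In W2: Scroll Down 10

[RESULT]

                   ┃                      
                   ┃                      
                   ┃                      
                   ┃                      
                   ┃                      
                   ┃                      
                   ┃                      
                   ┃                      
                   ┃                      
                   ┃                      
                   ┃                      
                   ┃                      
                   ┃                      
                   ┃                      
━━━━━━━━━━━━━━━━━━━┛━━━━━━━━━━━━━━━━━━━━━━
     +~~~~            ┃                   


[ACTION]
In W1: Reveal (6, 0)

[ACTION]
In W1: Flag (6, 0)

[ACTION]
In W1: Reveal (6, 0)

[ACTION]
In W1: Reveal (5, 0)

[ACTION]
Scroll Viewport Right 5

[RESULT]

              ┃                       ┃   
              ┃                       ┃   
              ┃                       ┃   
              ┃                       ┃   
              ┃                       ┃   
              ┃                       ┃   
              ┃                       ┃   
              ┃                       ┃   
              ┃                       ┃   
              ┃                       ┃   
              ┃                       ┃   
              ┃                       ┃   
              ┃                       ┃   
              ┃                       ┃   
━━━━━━━━━━━━━━┛━━━━━━━━━━━━━━━━━━━━━━━┛   
+~~~~            ┃                        


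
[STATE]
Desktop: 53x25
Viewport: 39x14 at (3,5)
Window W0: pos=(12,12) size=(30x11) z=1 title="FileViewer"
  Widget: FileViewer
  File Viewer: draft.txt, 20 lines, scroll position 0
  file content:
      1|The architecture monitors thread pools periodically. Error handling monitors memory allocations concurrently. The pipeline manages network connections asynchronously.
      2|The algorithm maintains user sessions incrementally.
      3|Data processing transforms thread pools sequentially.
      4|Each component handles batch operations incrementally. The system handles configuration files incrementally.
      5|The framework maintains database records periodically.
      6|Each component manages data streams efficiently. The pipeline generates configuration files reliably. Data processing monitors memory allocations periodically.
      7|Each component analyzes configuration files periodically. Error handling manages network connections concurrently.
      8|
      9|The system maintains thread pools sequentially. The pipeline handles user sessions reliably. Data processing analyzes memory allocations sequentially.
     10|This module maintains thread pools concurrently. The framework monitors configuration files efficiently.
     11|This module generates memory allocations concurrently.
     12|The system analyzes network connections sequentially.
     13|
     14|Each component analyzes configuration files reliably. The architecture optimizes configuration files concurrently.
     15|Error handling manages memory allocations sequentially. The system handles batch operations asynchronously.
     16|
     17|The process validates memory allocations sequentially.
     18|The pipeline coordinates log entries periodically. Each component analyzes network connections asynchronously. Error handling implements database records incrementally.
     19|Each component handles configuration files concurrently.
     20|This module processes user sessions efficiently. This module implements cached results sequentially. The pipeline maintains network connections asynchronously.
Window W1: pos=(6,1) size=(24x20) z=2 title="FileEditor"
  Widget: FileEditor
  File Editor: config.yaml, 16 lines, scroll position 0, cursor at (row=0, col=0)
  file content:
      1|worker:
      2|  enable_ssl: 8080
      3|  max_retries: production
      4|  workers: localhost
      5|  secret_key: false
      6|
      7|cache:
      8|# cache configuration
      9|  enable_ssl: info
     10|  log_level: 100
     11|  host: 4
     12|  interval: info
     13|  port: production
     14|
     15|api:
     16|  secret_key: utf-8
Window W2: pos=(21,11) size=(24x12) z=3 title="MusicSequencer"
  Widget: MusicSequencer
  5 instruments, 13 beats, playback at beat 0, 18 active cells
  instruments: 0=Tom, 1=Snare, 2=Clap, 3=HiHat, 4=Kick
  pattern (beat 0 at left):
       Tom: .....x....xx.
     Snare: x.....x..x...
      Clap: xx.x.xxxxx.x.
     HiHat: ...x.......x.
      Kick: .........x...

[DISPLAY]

   ┃  enable_ssl: 8080   █┃            
   ┃  max_retries: produc░┃            
   ┃  workers: localhost ░┃            
   ┃  secret_key: false  ░┃            
   ┃                     ░┃            
   ┃cache:               ░┃            
   ┃# cache config┏━━━━━━━━━━━━━━━━━━━━
   ┃  enable_ssl: ┃ MusicSequencer     
   ┃  log_level: 1┠────────────────────
   ┃  host: 4     ┃      ▼123456789012 
   ┃  interval: in┃   Tom·····█····██· 
   ┃  port: produc┃ Snare█·····█··█··· 
   ┃              ┃  Clap██·█·█████·█· 
   ┃api:          ┃ HiHat···█·······█· 


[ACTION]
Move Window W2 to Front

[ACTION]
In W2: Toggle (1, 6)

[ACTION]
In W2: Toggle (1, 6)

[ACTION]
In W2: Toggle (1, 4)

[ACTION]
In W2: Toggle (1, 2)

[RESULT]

   ┃  enable_ssl: 8080   █┃            
   ┃  max_retries: produc░┃            
   ┃  workers: localhost ░┃            
   ┃  secret_key: false  ░┃            
   ┃                     ░┃            
   ┃cache:               ░┃            
   ┃# cache config┏━━━━━━━━━━━━━━━━━━━━
   ┃  enable_ssl: ┃ MusicSequencer     
   ┃  log_level: 1┠────────────────────
   ┃  host: 4     ┃      ▼123456789012 
   ┃  interval: in┃   Tom·····█····██· 
   ┃  port: produc┃ Snare█·█·█·█··█··· 
   ┃              ┃  Clap██·█·█████·█· 
   ┃api:          ┃ HiHat···█·······█· 


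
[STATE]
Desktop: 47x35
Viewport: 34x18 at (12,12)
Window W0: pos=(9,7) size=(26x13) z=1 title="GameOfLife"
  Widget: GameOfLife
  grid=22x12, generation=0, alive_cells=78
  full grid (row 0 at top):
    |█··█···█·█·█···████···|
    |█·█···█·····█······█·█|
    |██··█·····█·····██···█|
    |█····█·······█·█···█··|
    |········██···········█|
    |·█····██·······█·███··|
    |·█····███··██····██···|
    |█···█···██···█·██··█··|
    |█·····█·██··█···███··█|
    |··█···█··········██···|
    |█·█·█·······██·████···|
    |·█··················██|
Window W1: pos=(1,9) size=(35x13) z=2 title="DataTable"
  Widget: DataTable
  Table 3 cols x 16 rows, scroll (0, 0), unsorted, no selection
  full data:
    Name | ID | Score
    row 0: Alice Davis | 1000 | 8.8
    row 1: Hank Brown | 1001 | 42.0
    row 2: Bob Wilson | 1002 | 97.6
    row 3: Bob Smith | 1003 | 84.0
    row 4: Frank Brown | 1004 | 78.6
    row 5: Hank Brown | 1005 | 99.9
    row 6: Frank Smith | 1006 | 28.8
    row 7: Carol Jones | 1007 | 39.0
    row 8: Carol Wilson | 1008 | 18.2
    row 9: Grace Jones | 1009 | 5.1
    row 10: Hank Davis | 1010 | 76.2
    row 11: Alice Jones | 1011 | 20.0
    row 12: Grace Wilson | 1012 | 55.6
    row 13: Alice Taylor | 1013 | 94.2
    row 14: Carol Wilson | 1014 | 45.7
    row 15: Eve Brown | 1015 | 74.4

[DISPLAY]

  │ID  │Score          ┃          
──┼────┼─────          ┃          
s │1000│8.8            ┃          
  │1001│42.0           ┃          
  │1002│97.6           ┃          
  │1003│84.0           ┃          
n │1004│78.6           ┃          
  │1005│99.9           ┃          
h │1006│28.8           ┃          
━━━━━━━━━━━━━━━━━━━━━━━┛          
                                  
                                  
                                  
                                  
                                  
                                  
                                  
                                  


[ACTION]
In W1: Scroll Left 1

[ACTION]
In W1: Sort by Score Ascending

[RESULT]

  │ID  │Scor▲          ┃          
──┼────┼─────          ┃          
s │1009│5.1            ┃          
s │1000│8.8            ┃          
on│1008│18.2           ┃          
s │1011│20.0           ┃          
h │1006│28.8           ┃          
s │1007│39.0           ┃          
  │1001│42.0           ┃          
━━━━━━━━━━━━━━━━━━━━━━━┛          
                                  
                                  
                                  
                                  
                                  
                                  
                                  
                                  


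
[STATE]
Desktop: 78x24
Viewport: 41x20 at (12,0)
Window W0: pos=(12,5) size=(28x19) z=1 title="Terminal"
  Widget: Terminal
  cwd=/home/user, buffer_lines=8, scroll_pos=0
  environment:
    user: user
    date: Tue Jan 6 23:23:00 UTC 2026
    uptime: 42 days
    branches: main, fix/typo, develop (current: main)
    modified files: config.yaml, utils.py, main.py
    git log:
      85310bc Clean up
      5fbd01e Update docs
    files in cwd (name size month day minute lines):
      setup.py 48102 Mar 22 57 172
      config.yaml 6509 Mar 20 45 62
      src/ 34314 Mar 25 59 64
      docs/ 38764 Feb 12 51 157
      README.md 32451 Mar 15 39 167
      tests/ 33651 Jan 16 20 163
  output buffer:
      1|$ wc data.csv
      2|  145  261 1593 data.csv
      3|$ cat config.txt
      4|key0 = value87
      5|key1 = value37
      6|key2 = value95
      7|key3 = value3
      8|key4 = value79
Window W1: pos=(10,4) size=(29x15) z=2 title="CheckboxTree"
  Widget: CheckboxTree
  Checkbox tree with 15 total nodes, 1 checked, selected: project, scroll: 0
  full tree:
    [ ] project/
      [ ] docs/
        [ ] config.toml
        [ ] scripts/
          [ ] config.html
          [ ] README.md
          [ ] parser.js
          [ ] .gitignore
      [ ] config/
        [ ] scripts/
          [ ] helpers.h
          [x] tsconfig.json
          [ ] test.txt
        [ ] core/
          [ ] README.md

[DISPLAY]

                                         
                                         
                                         
                                         
━━━━━━━━━━━━━━━━━━━━━━━━━━┓              
CheckboxTree              ┃┓             
──────────────────────────┨┃             
[-] project/              ┃┨             
  [ ] docs/               ┃┃             
    [ ] config.toml       ┃┃             
    [ ] scripts/          ┃┃             
      [ ] config.html     ┃┃             
      [ ] README.md       ┃┃             
      [ ] parser.js       ┃┃             
      [ ] .gitignore      ┃┃             
  [-] config/             ┃┃             
    [-] scripts/          ┃┃             
      [ ] helpers.h       ┃┃             
━━━━━━━━━━━━━━━━━━━━━━━━━━┛┃             
┃                          ┃             


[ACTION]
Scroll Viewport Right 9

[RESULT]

                                         
                                         
                                         
                                         
━━━━━━━━━━━━━━━━━┓                       
ree              ┃┓                      
─────────────────┨┃                      
ct/              ┃┨                      
s/               ┃┃                      
onfig.toml       ┃┃                      
cripts/          ┃┃                      
 config.html     ┃┃                      
 README.md       ┃┃                      
 parser.js       ┃┃                      
 .gitignore      ┃┃                      
fig/             ┃┃                      
cripts/          ┃┃                      
 helpers.h       ┃┃                      
━━━━━━━━━━━━━━━━━┛┃                      
                  ┃                      


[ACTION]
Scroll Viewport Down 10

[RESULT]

━━━━━━━━━━━━━━━━━┓                       
ree              ┃┓                      
─────────────────┨┃                      
ct/              ┃┨                      
s/               ┃┃                      
onfig.toml       ┃┃                      
cripts/          ┃┃                      
 config.html     ┃┃                      
 README.md       ┃┃                      
 parser.js       ┃┃                      
 .gitignore      ┃┃                      
fig/             ┃┃                      
cripts/          ┃┃                      
 helpers.h       ┃┃                      
━━━━━━━━━━━━━━━━━┛┃                      
                  ┃                      
                  ┃                      
                  ┃                      
                  ┃                      
━━━━━━━━━━━━━━━━━━┛                      
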